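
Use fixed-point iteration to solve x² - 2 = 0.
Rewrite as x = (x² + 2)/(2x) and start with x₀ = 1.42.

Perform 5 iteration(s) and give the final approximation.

Equation: x² - 2 = 0
Fixed-point form: x = (x² + 2)/(2x)
x₀ = 1.42

x_1 = g(1.420000) = 1.414225
x_2 = g(1.414225) = 1.414214
x_3 = g(1.414214) = 1.414214
x_4 = g(1.414214) = 1.414214
x_5 = g(1.414214) = 1.414214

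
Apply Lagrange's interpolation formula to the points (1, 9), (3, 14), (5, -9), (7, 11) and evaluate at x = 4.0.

Lagrange interpolation formula:
P(x) = Σ yᵢ × Lᵢ(x)
where Lᵢ(x) = Π_{j≠i} (x - xⱼ)/(xᵢ - xⱼ)

L_0(4.0) = (4.0 - 3)/(1 - 3) × (4.0 - 5)/(1 - 5) × (4.0 - 7)/(1 - 7) = -0.062500
L_1(4.0) = (4.0 - 1)/(3 - 1) × (4.0 - 5)/(3 - 5) × (4.0 - 7)/(3 - 7) = 0.562500
L_2(4.0) = (4.0 - 1)/(5 - 1) × (4.0 - 3)/(5 - 3) × (4.0 - 7)/(5 - 7) = 0.562500
L_3(4.0) = (4.0 - 1)/(7 - 1) × (4.0 - 3)/(7 - 3) × (4.0 - 5)/(7 - 5) = -0.062500

P(4.0) = 9×L_0(4.0) + 14×L_1(4.0) + (-9)×L_2(4.0) + 11×L_3(4.0)
P(4.0) = 1.562500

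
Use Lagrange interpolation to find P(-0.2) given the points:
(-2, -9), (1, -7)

Lagrange interpolation formula:
P(x) = Σ yᵢ × Lᵢ(x)
where Lᵢ(x) = Π_{j≠i} (x - xⱼ)/(xᵢ - xⱼ)

L_0(-0.2) = (-0.2 - 1)/(-2 - 1) = 0.400000
L_1(-0.2) = (-0.2 - (-2))/(1 - (-2)) = 0.600000

P(-0.2) = (-9)×L_0(-0.2) + (-7)×L_1(-0.2)
P(-0.2) = -7.800000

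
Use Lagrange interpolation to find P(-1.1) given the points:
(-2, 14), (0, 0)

Lagrange interpolation formula:
P(x) = Σ yᵢ × Lᵢ(x)
where Lᵢ(x) = Π_{j≠i} (x - xⱼ)/(xᵢ - xⱼ)

L_0(-1.1) = (-1.1 - 0)/(-2 - 0) = 0.550000
L_1(-1.1) = (-1.1 - (-2))/(0 - (-2)) = 0.450000

P(-1.1) = 14×L_0(-1.1) + 0×L_1(-1.1)
P(-1.1) = 7.700000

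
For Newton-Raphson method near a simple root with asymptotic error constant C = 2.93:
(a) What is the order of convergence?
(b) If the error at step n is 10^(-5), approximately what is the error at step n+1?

(a) Newton-Raphson has quadratic (order 2) convergence near simple roots.
    This means |e_{n+1}| ≈ C|e_n|².

(b) With |e_n| = 10^(-5) and C = 2.93:
    |e_{n+1}| ≈ 2.93 × (10^(-5))² = 2.93 × 10^(-10)

(a) 2 (quadratic); (b) |e_{n+1}| ≈ 2.930e-10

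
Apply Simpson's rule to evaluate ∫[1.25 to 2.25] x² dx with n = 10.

f(x) = x²
a = 1.25, b = 2.25, n = 10
h = (b - a)/n = 0.100000

Simpson's rule: (h/3)[f(x₀) + 4f(x₁) + 2f(x₂) + ... + f(xₙ)]

x_0 = 1.2500, f(x_0) = 1.562500, coefficient = 1
x_1 = 1.3500, f(x_1) = 1.822500, coefficient = 4
x_2 = 1.4500, f(x_2) = 2.102500, coefficient = 2
x_3 = 1.5500, f(x_3) = 2.402500, coefficient = 4
x_4 = 1.6500, f(x_4) = 2.722500, coefficient = 2
x_5 = 1.7500, f(x_5) = 3.062500, coefficient = 4
x_6 = 1.8500, f(x_6) = 3.422500, coefficient = 2
x_7 = 1.9500, f(x_7) = 3.802500, coefficient = 4
x_8 = 2.0500, f(x_8) = 4.202500, coefficient = 2
x_9 = 2.1500, f(x_9) = 4.622500, coefficient = 4
x_10 = 2.2500, f(x_10) = 5.062500, coefficient = 1

I ≈ (0.100000/3) × 94.375000 = 3.145833
Exact value: 3.145833
Error: 0.000000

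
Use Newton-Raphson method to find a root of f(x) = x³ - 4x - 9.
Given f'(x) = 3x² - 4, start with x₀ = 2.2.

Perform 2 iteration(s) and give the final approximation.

f(x) = x³ - 4x - 9
f'(x) = 3x² - 4
x₀ = 2.2

Newton-Raphson formula: x_{n+1} = x_n - f(x_n)/f'(x_n)

Iteration 1:
  f(2.200000) = -7.152000
  f'(2.200000) = 10.520000
  x_1 = 2.200000 - (-7.152000)/10.520000 = 2.879848
Iteration 2:
  f(2.879848) = 3.364696
  f'(2.879848) = 20.880572
  x_2 = 2.879848 - 3.364696/20.880572 = 2.718708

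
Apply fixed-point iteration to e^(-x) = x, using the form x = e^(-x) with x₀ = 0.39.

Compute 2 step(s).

Equation: e^(-x) = x
Fixed-point form: x = e^(-x)
x₀ = 0.39

x_1 = g(0.390000) = 0.677057
x_2 = g(0.677057) = 0.508110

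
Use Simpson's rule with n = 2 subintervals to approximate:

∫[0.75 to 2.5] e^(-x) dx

f(x) = e^(-x)
a = 0.75, b = 2.5, n = 2
h = (b - a)/n = 0.875000

Simpson's rule: (h/3)[f(x₀) + 4f(x₁) + 2f(x₂) + ... + f(xₙ)]

x_0 = 0.7500, f(x_0) = 0.472367, coefficient = 1
x_1 = 1.6250, f(x_1) = 0.196912, coefficient = 4
x_2 = 2.5000, f(x_2) = 0.082085, coefficient = 1

I ≈ (0.875000/3) × 1.342098 = 0.391445
Exact value: 0.390282
Error: 0.001164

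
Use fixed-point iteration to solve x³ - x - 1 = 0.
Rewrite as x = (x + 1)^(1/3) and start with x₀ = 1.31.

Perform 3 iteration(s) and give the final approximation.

Equation: x³ - x - 1 = 0
Fixed-point form: x = (x + 1)^(1/3)
x₀ = 1.31

x_1 = g(1.310000) = 1.321916
x_2 = g(1.321916) = 1.324186
x_3 = g(1.324186) = 1.324617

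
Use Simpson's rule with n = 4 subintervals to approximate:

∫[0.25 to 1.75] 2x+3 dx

f(x) = 2x+3
a = 0.25, b = 1.75, n = 4
h = (b - a)/n = 0.375000

Simpson's rule: (h/3)[f(x₀) + 4f(x₁) + 2f(x₂) + ... + f(xₙ)]

x_0 = 0.2500, f(x_0) = 3.500000, coefficient = 1
x_1 = 0.6250, f(x_1) = 4.250000, coefficient = 4
x_2 = 1.0000, f(x_2) = 5.000000, coefficient = 2
x_3 = 1.3750, f(x_3) = 5.750000, coefficient = 4
x_4 = 1.7500, f(x_4) = 6.500000, coefficient = 1

I ≈ (0.375000/3) × 60.000000 = 7.500000
Exact value: 7.500000
Error: 0.000000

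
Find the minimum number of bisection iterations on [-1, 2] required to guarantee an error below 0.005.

We need (b-a)/2^n ≤ 0.005
(2 - (-1))/2^n ≤ 0.005
3/2^n ≤ 0.005
2^n ≥ 600
n ≥ log₂(600) = 9.23
n ≥ 10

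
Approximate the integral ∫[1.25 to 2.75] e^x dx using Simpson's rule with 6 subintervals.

f(x) = e^x
a = 1.25, b = 2.75, n = 6
h = (b - a)/n = 0.250000

Simpson's rule: (h/3)[f(x₀) + 4f(x₁) + 2f(x₂) + ... + f(xₙ)]

x_0 = 1.2500, f(x_0) = 3.490343, coefficient = 1
x_1 = 1.5000, f(x_1) = 4.481689, coefficient = 4
x_2 = 1.7500, f(x_2) = 5.754603, coefficient = 2
x_3 = 2.0000, f(x_3) = 7.389056, coefficient = 4
x_4 = 2.2500, f(x_4) = 9.487736, coefficient = 2
x_5 = 2.5000, f(x_5) = 12.182494, coefficient = 4
x_6 = 2.7500, f(x_6) = 15.642632, coefficient = 1

I ≈ (0.250000/3) × 145.830608 = 12.152551
Exact value: 12.152289
Error: 0.000262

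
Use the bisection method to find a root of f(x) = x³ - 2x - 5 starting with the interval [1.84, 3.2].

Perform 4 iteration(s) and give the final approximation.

f(x) = x³ - 2x - 5
Initial interval: [1.84, 3.2]

Iteration 1:
  c_1 = (1.840000 + 3.200000)/2 = 2.520000
  f(c_1) = f(2.520000) = 5.963008
  f(a) × f(c) < 0, new interval: [1.840000, 2.520000]
Iteration 2:
  c_2 = (1.840000 + 2.520000)/2 = 2.180000
  f(c_2) = f(2.180000) = 1.000232
  f(a) × f(c) < 0, new interval: [1.840000, 2.180000]
Iteration 3:
  c_3 = (1.840000 + 2.180000)/2 = 2.010000
  f(c_3) = f(2.010000) = -0.899399
  f(a) × f(c) ≥ 0, new interval: [2.010000, 2.180000]
Iteration 4:
  c_4 = (2.010000 + 2.180000)/2 = 2.095000
  f(c_4) = f(2.095000) = 0.005007
  f(a) × f(c) < 0, new interval: [2.010000, 2.095000]

After 4 iteration(s), the approximation is c_4 = 2.095000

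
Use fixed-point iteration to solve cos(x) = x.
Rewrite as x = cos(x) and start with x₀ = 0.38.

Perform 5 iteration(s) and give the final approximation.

Equation: cos(x) = x
Fixed-point form: x = cos(x)
x₀ = 0.38

x_1 = g(0.380000) = 0.928665
x_2 = g(0.928665) = 0.598904
x_3 = g(0.598904) = 0.825954
x_4 = g(0.825954) = 0.677856
x_5 = g(0.677856) = 0.778919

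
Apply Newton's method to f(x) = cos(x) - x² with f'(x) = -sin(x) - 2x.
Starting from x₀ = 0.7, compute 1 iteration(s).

f(x) = cos(x) - x²
f'(x) = -sin(x) - 2x
x₀ = 0.7

Newton-Raphson formula: x_{n+1} = x_n - f(x_n)/f'(x_n)

Iteration 1:
  f(0.700000) = 0.274842
  f'(0.700000) = -2.044218
  x_1 = 0.700000 - 0.274842/(-2.044218) = 0.834449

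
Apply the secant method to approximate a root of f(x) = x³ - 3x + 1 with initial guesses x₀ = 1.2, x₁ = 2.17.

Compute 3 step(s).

f(x) = x³ - 3x + 1
x₀ = 1.2, x₁ = 2.17

Secant formula: x_{n+1} = x_n - f(x_n)(x_n - x_{n-1})/(f(x_n) - f(x_{n-1}))

Iteration 1:
  f(1.200000) = -0.872000
  f(2.170000) = 4.708313
  x_2 = 2.170000 - 4.708313×(2.170000 - 1.200000)/(4.708313 - (-0.872000))
       = 1.351576
Iteration 2:
  f(2.170000) = 4.708313
  f(1.351576) = -0.585727
  x_3 = 1.351576 - (-0.585727)×(1.351576 - 2.170000)/(-0.585727 - 4.708313)
       = 1.442125
Iteration 3:
  f(1.351576) = -0.585727
  f(1.442125) = -0.327151
  x_4 = 1.442125 - (-0.327151)×(1.442125 - 1.351576)/(-0.327151 - (-0.585727))
       = 1.556689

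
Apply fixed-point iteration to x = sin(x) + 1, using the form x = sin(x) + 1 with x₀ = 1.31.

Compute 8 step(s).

Equation: x = sin(x) + 1
Fixed-point form: x = sin(x) + 1
x₀ = 1.31

x_1 = g(1.310000) = 1.966185
x_2 = g(1.966185) = 1.922847
x_3 = g(1.922847) = 1.938668
x_4 = g(1.938668) = 1.933095
x_5 = g(1.933095) = 1.935085
x_6 = g(1.935085) = 1.934378
x_7 = g(1.934378) = 1.934629
x_8 = g(1.934629) = 1.934540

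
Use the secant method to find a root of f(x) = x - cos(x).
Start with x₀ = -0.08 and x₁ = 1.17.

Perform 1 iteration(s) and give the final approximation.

f(x) = x - cos(x)
x₀ = -0.08, x₁ = 1.17

Secant formula: x_{n+1} = x_n - f(x_n)(x_n - x_{n-1})/(f(x_n) - f(x_{n-1}))

Iteration 1:
  f(-0.080000) = -1.076802
  f(1.170000) = 0.779848
  x_2 = 1.170000 - 0.779848×(1.170000 - (-0.080000))/(0.779848 - (-1.076802))
       = 0.644963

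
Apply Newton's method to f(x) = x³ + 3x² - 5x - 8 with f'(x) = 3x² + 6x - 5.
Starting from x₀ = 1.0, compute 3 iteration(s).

f(x) = x³ + 3x² - 5x - 8
f'(x) = 3x² + 6x - 5
x₀ = 1.0

Newton-Raphson formula: x_{n+1} = x_n - f(x_n)/f'(x_n)

Iteration 1:
  f(1.000000) = -9.000000
  f'(1.000000) = 4.000000
  x_1 = 1.000000 - (-9.000000)/4.000000 = 3.250000
Iteration 2:
  f(3.250000) = 41.765625
  f'(3.250000) = 46.187500
  x_2 = 3.250000 - 41.765625/46.187500 = 2.345737
Iteration 3:
  f(2.345737) = 9.686149
  f'(2.345737) = 25.581878
  x_3 = 2.345737 - 9.686149/25.581878 = 1.967104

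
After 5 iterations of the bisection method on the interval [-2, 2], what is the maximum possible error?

Bisection error bound: |error| ≤ (b-a)/2^n
|error| ≤ (2 - (-2))/2^5 = 4/2^5
|error| ≤ 0.1250000000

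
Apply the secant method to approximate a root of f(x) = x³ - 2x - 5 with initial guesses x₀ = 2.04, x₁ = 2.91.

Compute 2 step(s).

f(x) = x³ - 2x - 5
x₀ = 2.04, x₁ = 2.91

Secant formula: x_{n+1} = x_n - f(x_n)(x_n - x_{n-1})/(f(x_n) - f(x_{n-1}))

Iteration 1:
  f(2.040000) = -0.590336
  f(2.910000) = 13.822171
  x_2 = 2.910000 - 13.822171×(2.910000 - 2.040000)/(13.822171 - (-0.590336))
       = 2.075635
Iteration 2:
  f(2.910000) = 13.822171
  f(2.075635) = -0.208891
  x_3 = 2.075635 - (-0.208891)×(2.075635 - 2.910000)/(-0.208891 - 13.822171)
       = 2.088057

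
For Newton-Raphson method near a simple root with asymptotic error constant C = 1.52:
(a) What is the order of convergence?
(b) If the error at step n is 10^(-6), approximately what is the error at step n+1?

(a) Newton-Raphson has quadratic (order 2) convergence near simple roots.
    This means |e_{n+1}| ≈ C|e_n|².

(b) With |e_n| = 10^(-6) and C = 1.52:
    |e_{n+1}| ≈ 1.52 × (10^(-6))² = 1.52 × 10^(-12)

(a) 2 (quadratic); (b) |e_{n+1}| ≈ 1.520e-12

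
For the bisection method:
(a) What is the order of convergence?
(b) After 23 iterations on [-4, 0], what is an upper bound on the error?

(a) Bisection has linear (order 1) convergence; the error is halved each step.

(b) Error bound = (b-a)/2^n = (0 - (-4))/2^{23}
    = 4/2^{23}

(a) 1 (linear); (b) error ≤ 4.77e-07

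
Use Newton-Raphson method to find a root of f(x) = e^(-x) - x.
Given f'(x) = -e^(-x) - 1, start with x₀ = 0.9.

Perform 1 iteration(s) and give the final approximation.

f(x) = e^(-x) - x
f'(x) = -e^(-x) - 1
x₀ = 0.9

Newton-Raphson formula: x_{n+1} = x_n - f(x_n)/f'(x_n)

Iteration 1:
  f(0.900000) = -0.493430
  f'(0.900000) = -1.406570
  x_1 = 0.900000 - (-0.493430)/(-1.406570) = 0.549196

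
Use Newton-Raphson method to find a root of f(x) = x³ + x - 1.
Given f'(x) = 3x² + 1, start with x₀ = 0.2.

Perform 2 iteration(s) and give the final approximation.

f(x) = x³ + x - 1
f'(x) = 3x² + 1
x₀ = 0.2

Newton-Raphson formula: x_{n+1} = x_n - f(x_n)/f'(x_n)

Iteration 1:
  f(0.200000) = -0.792000
  f'(0.200000) = 1.120000
  x_1 = 0.200000 - (-0.792000)/1.120000 = 0.907143
Iteration 2:
  f(0.907143) = 0.653638
  f'(0.907143) = 3.468724
  x_2 = 0.907143 - 0.653638/3.468724 = 0.718705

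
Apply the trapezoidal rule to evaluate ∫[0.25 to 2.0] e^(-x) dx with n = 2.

f(x) = e^(-x)
a = 0.25, b = 2.0, n = 2
h = (b - a)/n = 0.875000

Trapezoidal rule: (h/2)[f(x₀) + 2f(x₁) + 2f(x₂) + ... + f(xₙ)]

x_0 = 0.2500, f(x_0) = 0.778801, coefficient = 1
x_1 = 1.1250, f(x_1) = 0.324652, coefficient = 2
x_2 = 2.0000, f(x_2) = 0.135335, coefficient = 1

I ≈ (0.875000/2) × 1.563441 = 0.684005
Exact value: 0.643465
Error: 0.040540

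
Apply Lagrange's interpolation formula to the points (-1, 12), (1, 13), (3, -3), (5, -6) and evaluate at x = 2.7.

Lagrange interpolation formula:
P(x) = Σ yᵢ × Lᵢ(x)
where Lᵢ(x) = Π_{j≠i} (x - xⱼ)/(xᵢ - xⱼ)

L_0(2.7) = (2.7 - 1)/(-1 - 1) × (2.7 - 3)/(-1 - 3) × (2.7 - 5)/(-1 - 5) = -0.024437
L_1(2.7) = (2.7 - (-1))/(1 - (-1)) × (2.7 - 3)/(1 - 3) × (2.7 - 5)/(1 - 5) = 0.159562
L_2(2.7) = (2.7 - (-1))/(3 - (-1)) × (2.7 - 1)/(3 - 1) × (2.7 - 5)/(3 - 5) = 0.904188
L_3(2.7) = (2.7 - (-1))/(5 - (-1)) × (2.7 - 1)/(5 - 1) × (2.7 - 3)/(5 - 3) = -0.039312

P(2.7) = 12×L_0(2.7) + 13×L_1(2.7) + (-3)×L_2(2.7) + (-6)×L_3(2.7)
P(2.7) = -0.695625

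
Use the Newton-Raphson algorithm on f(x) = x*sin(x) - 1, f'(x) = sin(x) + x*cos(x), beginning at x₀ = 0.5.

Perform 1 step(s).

f(x) = x*sin(x) - 1
f'(x) = sin(x) + x*cos(x)
x₀ = 0.5

Newton-Raphson formula: x_{n+1} = x_n - f(x_n)/f'(x_n)

Iteration 1:
  f(0.500000) = -0.760287
  f'(0.500000) = 0.918217
  x_1 = 0.500000 - (-0.760287)/0.918217 = 1.328004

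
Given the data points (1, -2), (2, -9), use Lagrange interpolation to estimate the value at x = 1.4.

Lagrange interpolation formula:
P(x) = Σ yᵢ × Lᵢ(x)
where Lᵢ(x) = Π_{j≠i} (x - xⱼ)/(xᵢ - xⱼ)

L_0(1.4) = (1.4 - 2)/(1 - 2) = 0.600000
L_1(1.4) = (1.4 - 1)/(2 - 1) = 0.400000

P(1.4) = (-2)×L_0(1.4) + (-9)×L_1(1.4)
P(1.4) = -4.800000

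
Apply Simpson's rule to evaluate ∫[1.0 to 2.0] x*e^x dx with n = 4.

f(x) = x*e^x
a = 1.0, b = 2.0, n = 4
h = (b - a)/n = 0.250000

Simpson's rule: (h/3)[f(x₀) + 4f(x₁) + 2f(x₂) + ... + f(xₙ)]

x_0 = 1.0000, f(x_0) = 2.718282, coefficient = 1
x_1 = 1.2500, f(x_1) = 4.362929, coefficient = 4
x_2 = 1.5000, f(x_2) = 6.722534, coefficient = 2
x_3 = 1.7500, f(x_3) = 10.070555, coefficient = 4
x_4 = 2.0000, f(x_4) = 14.778112, coefficient = 1

I ≈ (0.250000/3) × 88.675395 = 7.389616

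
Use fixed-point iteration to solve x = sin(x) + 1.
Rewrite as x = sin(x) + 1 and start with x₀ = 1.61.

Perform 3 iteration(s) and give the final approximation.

Equation: x = sin(x) + 1
Fixed-point form: x = sin(x) + 1
x₀ = 1.61

x_1 = g(1.610000) = 1.999232
x_2 = g(1.999232) = 1.909617
x_3 = g(1.909617) = 1.943147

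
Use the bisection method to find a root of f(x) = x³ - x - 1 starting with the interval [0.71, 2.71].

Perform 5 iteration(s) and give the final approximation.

f(x) = x³ - x - 1
Initial interval: [0.71, 2.71]

Iteration 1:
  c_1 = (0.710000 + 2.710000)/2 = 1.710000
  f(c_1) = f(1.710000) = 2.290211
  f(a) × f(c) < 0, new interval: [0.710000, 1.710000]
Iteration 2:
  c_2 = (0.710000 + 1.710000)/2 = 1.210000
  f(c_2) = f(1.210000) = -0.438439
  f(a) × f(c) ≥ 0, new interval: [1.210000, 1.710000]
Iteration 3:
  c_3 = (1.210000 + 1.710000)/2 = 1.460000
  f(c_3) = f(1.460000) = 0.652136
  f(a) × f(c) < 0, new interval: [1.210000, 1.460000]
Iteration 4:
  c_4 = (1.210000 + 1.460000)/2 = 1.335000
  f(c_4) = f(1.335000) = 0.044270
  f(a) × f(c) < 0, new interval: [1.210000, 1.335000]
Iteration 5:
  c_5 = (1.210000 + 1.335000)/2 = 1.272500
  f(c_5) = f(1.272500) = -0.211996
  f(a) × f(c) ≥ 0, new interval: [1.272500, 1.335000]

After 5 iteration(s), the approximation is c_5 = 1.272500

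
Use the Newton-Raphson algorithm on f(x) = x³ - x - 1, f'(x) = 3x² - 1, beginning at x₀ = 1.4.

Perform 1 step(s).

f(x) = x³ - x - 1
f'(x) = 3x² - 1
x₀ = 1.4

Newton-Raphson formula: x_{n+1} = x_n - f(x_n)/f'(x_n)

Iteration 1:
  f(1.400000) = 0.344000
  f'(1.400000) = 4.880000
  x_1 = 1.400000 - 0.344000/4.880000 = 1.329508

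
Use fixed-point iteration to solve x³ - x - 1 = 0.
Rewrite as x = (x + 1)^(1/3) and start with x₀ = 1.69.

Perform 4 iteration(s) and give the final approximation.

Equation: x³ - x - 1 = 0
Fixed-point form: x = (x + 1)^(1/3)
x₀ = 1.69

x_1 = g(1.690000) = 1.390755
x_2 = g(1.390755) = 1.337145
x_3 = g(1.337145) = 1.327074
x_4 = g(1.327074) = 1.325165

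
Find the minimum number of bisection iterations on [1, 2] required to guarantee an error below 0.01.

We need (b-a)/2^n ≤ 0.01
(2 - 1)/2^n ≤ 0.01
1/2^n ≤ 0.01
2^n ≥ 100
n ≥ log₂(100) = 6.64
n ≥ 7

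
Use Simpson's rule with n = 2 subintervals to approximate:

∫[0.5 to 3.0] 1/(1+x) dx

f(x) = 1/(1+x)
a = 0.5, b = 3.0, n = 2
h = (b - a)/n = 1.250000

Simpson's rule: (h/3)[f(x₀) + 4f(x₁) + 2f(x₂) + ... + f(xₙ)]

x_0 = 0.5000, f(x_0) = 0.666667, coefficient = 1
x_1 = 1.7500, f(x_1) = 0.363636, coefficient = 4
x_2 = 3.0000, f(x_2) = 0.250000, coefficient = 1

I ≈ (1.250000/3) × 2.371212 = 0.988005
Exact value: 0.980829
Error: 0.007176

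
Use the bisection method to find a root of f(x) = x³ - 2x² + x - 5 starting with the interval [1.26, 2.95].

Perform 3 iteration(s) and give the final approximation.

f(x) = x³ - 2x² + x - 5
Initial interval: [1.26, 2.95]

Iteration 1:
  c_1 = (1.260000 + 2.950000)/2 = 2.105000
  f(c_1) = f(2.105000) = -2.429742
  f(a) × f(c) ≥ 0, new interval: [2.105000, 2.950000]
Iteration 2:
  c_2 = (2.105000 + 2.950000)/2 = 2.527500
  f(c_2) = f(2.527500) = 0.897305
  f(a) × f(c) < 0, new interval: [2.105000, 2.527500]
Iteration 3:
  c_3 = (2.105000 + 2.527500)/2 = 2.316250
  f(c_3) = f(2.316250) = -0.987064
  f(a) × f(c) ≥ 0, new interval: [2.316250, 2.527500]

After 3 iteration(s), the approximation is c_3 = 2.316250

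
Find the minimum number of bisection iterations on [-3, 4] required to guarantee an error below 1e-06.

We need (b-a)/2^n ≤ 1e-06
(4 - (-3))/2^n ≤ 1e-06
7/2^n ≤ 1e-06
2^n ≥ 7000000
n ≥ log₂(7000000) = 22.74
n ≥ 23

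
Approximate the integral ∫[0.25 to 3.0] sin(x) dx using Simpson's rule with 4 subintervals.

f(x) = sin(x)
a = 0.25, b = 3.0, n = 4
h = (b - a)/n = 0.687500

Simpson's rule: (h/3)[f(x₀) + 4f(x₁) + 2f(x₂) + ... + f(xₙ)]

x_0 = 0.2500, f(x_0) = 0.247404, coefficient = 1
x_1 = 0.9375, f(x_1) = 0.806081, coefficient = 4
x_2 = 1.6250, f(x_2) = 0.998531, coefficient = 2
x_3 = 2.3125, f(x_3) = 0.737319, coefficient = 4
x_4 = 3.0000, f(x_4) = 0.141120, coefficient = 1

I ≈ (0.687500/3) × 8.559186 = 1.961480
Exact value: 1.958905
Error: 0.002575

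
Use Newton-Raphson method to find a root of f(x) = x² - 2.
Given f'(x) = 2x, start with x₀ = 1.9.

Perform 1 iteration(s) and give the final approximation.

f(x) = x² - 2
f'(x) = 2x
x₀ = 1.9

Newton-Raphson formula: x_{n+1} = x_n - f(x_n)/f'(x_n)

Iteration 1:
  f(1.900000) = 1.610000
  f'(1.900000) = 3.800000
  x_1 = 1.900000 - 1.610000/3.800000 = 1.476316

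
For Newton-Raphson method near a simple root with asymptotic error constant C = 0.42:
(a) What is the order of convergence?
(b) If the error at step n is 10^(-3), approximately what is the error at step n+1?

(a) Newton-Raphson has quadratic (order 2) convergence near simple roots.
    This means |e_{n+1}| ≈ C|e_n|².

(b) With |e_n| = 10^(-3) and C = 0.42:
    |e_{n+1}| ≈ 0.42 × (10^(-3))² = 0.42 × 10^(-6)

(a) 2 (quadratic); (b) |e_{n+1}| ≈ 4.200e-07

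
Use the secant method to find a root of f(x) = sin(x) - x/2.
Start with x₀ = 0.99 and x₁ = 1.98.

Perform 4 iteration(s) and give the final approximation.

f(x) = sin(x) - x/2
x₀ = 0.99, x₁ = 1.98

Secant formula: x_{n+1} = x_n - f(x_n)(x_n - x_{n-1})/(f(x_n) - f(x_{n-1}))

Iteration 1:
  f(0.990000) = 0.341026
  f(1.980000) = -0.072562
  x_2 = 1.980000 - (-0.072562)×(1.980000 - 0.990000)/(-0.072562 - 0.341026)
       = 1.806309
Iteration 2:
  f(1.980000) = -0.072562
  f(1.806309) = 0.069240
  x_3 = 1.806309 - 0.069240×(1.806309 - 1.980000)/(0.069240 - (-0.072562))
       = 1.891120
Iteration 3:
  f(1.806309) = 0.069240
  f(1.891120) = 0.003573
  x_4 = 1.891120 - 0.003573×(1.891120 - 1.806309)/(0.003573 - 0.069240)
       = 1.895735
Iteration 4:
  f(1.891120) = 0.003573
  f(1.895735) = -0.000197
  x_5 = 1.895735 - (-0.000197)×(1.895735 - 1.891120)/(-0.000197 - 0.003573)
       = 1.895494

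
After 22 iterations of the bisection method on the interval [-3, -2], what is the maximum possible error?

Bisection error bound: |error| ≤ (b-a)/2^n
|error| ≤ (-2 - (-3))/2^22 = 1/2^22
|error| ≤ 0.0000002384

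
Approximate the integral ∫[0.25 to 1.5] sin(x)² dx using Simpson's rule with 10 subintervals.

f(x) = sin(x)²
a = 0.25, b = 1.5, n = 10
h = (b - a)/n = 0.125000

Simpson's rule: (h/3)[f(x₀) + 4f(x₁) + 2f(x₂) + ... + f(xₙ)]

x_0 = 0.2500, f(x_0) = 0.061209, coefficient = 1
x_1 = 0.3750, f(x_1) = 0.134156, coefficient = 4
x_2 = 0.5000, f(x_2) = 0.229849, coefficient = 2
x_3 = 0.6250, f(x_3) = 0.342339, coefficient = 4
x_4 = 0.7500, f(x_4) = 0.464631, coefficient = 2
x_5 = 0.8750, f(x_5) = 0.589123, coefficient = 4
x_6 = 1.0000, f(x_6) = 0.708073, coefficient = 2
x_7 = 1.1250, f(x_7) = 0.814087, coefficient = 4
x_8 = 1.2500, f(x_8) = 0.900572, coefficient = 2
x_9 = 1.3750, f(x_9) = 0.962151, coefficient = 4
x_10 = 1.5000, f(x_10) = 0.994996, coefficient = 1

I ≈ (0.125000/3) × 17.029878 = 0.709578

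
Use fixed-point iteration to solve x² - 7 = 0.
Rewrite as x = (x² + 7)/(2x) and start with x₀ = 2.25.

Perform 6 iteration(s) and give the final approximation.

Equation: x² - 7 = 0
Fixed-point form: x = (x² + 7)/(2x)
x₀ = 2.25

x_1 = g(2.250000) = 2.680556
x_2 = g(2.680556) = 2.645977
x_3 = g(2.645977) = 2.645751
x_4 = g(2.645751) = 2.645751
x_5 = g(2.645751) = 2.645751
x_6 = g(2.645751) = 2.645751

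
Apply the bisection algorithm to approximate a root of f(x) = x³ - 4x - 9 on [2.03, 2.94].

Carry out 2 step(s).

f(x) = x³ - 4x - 9
Initial interval: [2.03, 2.94]

Iteration 1:
  c_1 = (2.030000 + 2.940000)/2 = 2.485000
  f(c_1) = f(2.485000) = -3.594566
  f(a) × f(c) ≥ 0, new interval: [2.485000, 2.940000]
Iteration 2:
  c_2 = (2.485000 + 2.940000)/2 = 2.712500
  f(c_2) = f(2.712500) = 0.107643
  f(a) × f(c) < 0, new interval: [2.485000, 2.712500]

After 2 iteration(s), the approximation is c_2 = 2.712500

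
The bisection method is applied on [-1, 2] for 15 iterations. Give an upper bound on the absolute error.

Bisection error bound: |error| ≤ (b-a)/2^n
|error| ≤ (2 - (-1))/2^15 = 3/2^15
|error| ≤ 0.0000915527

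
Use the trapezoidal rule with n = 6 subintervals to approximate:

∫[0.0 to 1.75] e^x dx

f(x) = e^x
a = 0.0, b = 1.75, n = 6
h = (b - a)/n = 0.291667

Trapezoidal rule: (h/2)[f(x₀) + 2f(x₁) + 2f(x₂) + ... + f(xₙ)]

x_0 = 0.0000, f(x_0) = 1.000000, coefficient = 1
x_1 = 0.2917, f(x_1) = 1.338657, coefficient = 2
x_2 = 0.5833, f(x_2) = 1.792002, coefficient = 2
x_3 = 0.8750, f(x_3) = 2.398875, coefficient = 2
x_4 = 1.1667, f(x_4) = 3.211271, coefficient = 2
x_5 = 1.4583, f(x_5) = 4.298789, coefficient = 2
x_6 = 1.7500, f(x_6) = 5.754603, coefficient = 1

I ≈ (0.291667/2) × 32.833789 = 4.788261
Exact value: 4.754603
Error: 0.033658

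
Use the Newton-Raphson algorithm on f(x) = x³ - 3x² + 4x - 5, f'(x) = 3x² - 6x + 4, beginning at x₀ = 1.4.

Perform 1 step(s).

f(x) = x³ - 3x² + 4x - 5
f'(x) = 3x² - 6x + 4
x₀ = 1.4

Newton-Raphson formula: x_{n+1} = x_n - f(x_n)/f'(x_n)

Iteration 1:
  f(1.400000) = -2.536000
  f'(1.400000) = 1.480000
  x_1 = 1.400000 - (-2.536000)/1.480000 = 3.113514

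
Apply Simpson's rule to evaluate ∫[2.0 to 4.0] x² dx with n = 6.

f(x) = x²
a = 2.0, b = 4.0, n = 6
h = (b - a)/n = 0.333333

Simpson's rule: (h/3)[f(x₀) + 4f(x₁) + 2f(x₂) + ... + f(xₙ)]

x_0 = 2.0000, f(x_0) = 4.000000, coefficient = 1
x_1 = 2.3333, f(x_1) = 5.444444, coefficient = 4
x_2 = 2.6667, f(x_2) = 7.111111, coefficient = 2
x_3 = 3.0000, f(x_3) = 9.000000, coefficient = 4
x_4 = 3.3333, f(x_4) = 11.111111, coefficient = 2
x_5 = 3.6667, f(x_5) = 13.444444, coefficient = 4
x_6 = 4.0000, f(x_6) = 16.000000, coefficient = 1

I ≈ (0.333333/3) × 168.000000 = 18.666667
Exact value: 18.666667
Error: 0.000000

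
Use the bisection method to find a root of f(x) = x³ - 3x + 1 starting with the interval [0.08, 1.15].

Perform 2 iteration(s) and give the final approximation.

f(x) = x³ - 3x + 1
Initial interval: [0.08, 1.15]

Iteration 1:
  c_1 = (0.080000 + 1.150000)/2 = 0.615000
  f(c_1) = f(0.615000) = -0.612392
  f(a) × f(c) < 0, new interval: [0.080000, 0.615000]
Iteration 2:
  c_2 = (0.080000 + 0.615000)/2 = 0.347500
  f(c_2) = f(0.347500) = -0.000537
  f(a) × f(c) < 0, new interval: [0.080000, 0.347500]

After 2 iteration(s), the approximation is c_2 = 0.347500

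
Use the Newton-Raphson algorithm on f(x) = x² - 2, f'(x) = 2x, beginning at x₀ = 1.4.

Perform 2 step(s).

f(x) = x² - 2
f'(x) = 2x
x₀ = 1.4

Newton-Raphson formula: x_{n+1} = x_n - f(x_n)/f'(x_n)

Iteration 1:
  f(1.400000) = -0.040000
  f'(1.400000) = 2.800000
  x_1 = 1.400000 - (-0.040000)/2.800000 = 1.414286
Iteration 2:
  f(1.414286) = 0.000204
  f'(1.414286) = 2.828571
  x_2 = 1.414286 - 0.000204/2.828571 = 1.414214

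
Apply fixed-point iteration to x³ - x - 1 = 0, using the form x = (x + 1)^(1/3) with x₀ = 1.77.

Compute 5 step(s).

Equation: x³ - x - 1 = 0
Fixed-point form: x = (x + 1)^(1/3)
x₀ = 1.77

x_1 = g(1.770000) = 1.404408
x_2 = g(1.404408) = 1.339685
x_3 = g(1.339685) = 1.327555
x_4 = g(1.327555) = 1.325257
x_5 = g(1.325257) = 1.324820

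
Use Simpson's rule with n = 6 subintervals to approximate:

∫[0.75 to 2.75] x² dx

f(x) = x²
a = 0.75, b = 2.75, n = 6
h = (b - a)/n = 0.333333

Simpson's rule: (h/3)[f(x₀) + 4f(x₁) + 2f(x₂) + ... + f(xₙ)]

x_0 = 0.7500, f(x_0) = 0.562500, coefficient = 1
x_1 = 1.0833, f(x_1) = 1.173611, coefficient = 4
x_2 = 1.4167, f(x_2) = 2.006944, coefficient = 2
x_3 = 1.7500, f(x_3) = 3.062500, coefficient = 4
x_4 = 2.0833, f(x_4) = 4.340278, coefficient = 2
x_5 = 2.4167, f(x_5) = 5.840278, coefficient = 4
x_6 = 2.7500, f(x_6) = 7.562500, coefficient = 1

I ≈ (0.333333/3) × 61.125000 = 6.791667
Exact value: 6.791667
Error: 0.000000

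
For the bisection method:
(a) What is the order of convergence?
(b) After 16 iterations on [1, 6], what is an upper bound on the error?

(a) Bisection has linear (order 1) convergence; the error is halved each step.

(b) Error bound = (b-a)/2^n = (6 - 1)/2^{16}
    = 5/2^{16}

(a) 1 (linear); (b) error ≤ 7.63e-05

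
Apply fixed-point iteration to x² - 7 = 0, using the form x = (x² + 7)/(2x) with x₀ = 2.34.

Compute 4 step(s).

Equation: x² - 7 = 0
Fixed-point form: x = (x² + 7)/(2x)
x₀ = 2.34

x_1 = g(2.340000) = 2.665726
x_2 = g(2.665726) = 2.645826
x_3 = g(2.645826) = 2.645751
x_4 = g(2.645751) = 2.645751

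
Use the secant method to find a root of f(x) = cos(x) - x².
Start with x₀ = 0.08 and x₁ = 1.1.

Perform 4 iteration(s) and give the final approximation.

f(x) = cos(x) - x²
x₀ = 0.08, x₁ = 1.1

Secant formula: x_{n+1} = x_n - f(x_n)(x_n - x_{n-1})/(f(x_n) - f(x_{n-1}))

Iteration 1:
  f(0.080000) = 0.990402
  f(1.100000) = -0.756404
  x_2 = 1.100000 - (-0.756404)×(1.100000 - 0.080000)/(-0.756404 - 0.990402)
       = 0.658318
Iteration 2:
  f(1.100000) = -0.756404
  f(0.658318) = 0.357639
  x_3 = 0.658318 - 0.357639×(0.658318 - 1.100000)/(0.357639 - (-0.756404))
       = 0.800111
Iteration 3:
  f(0.658318) = 0.357639
  f(0.800111) = 0.056450
  x_4 = 0.800111 - 0.056450×(0.800111 - 0.658318)/(0.056450 - 0.357639)
       = 0.826686
Iteration 4:
  f(0.800111) = 0.056450
  f(0.826686) = -0.006092
  x_5 = 0.826686 - (-0.006092)×(0.826686 - 0.800111)/(-0.006092 - 0.056450)
       = 0.824097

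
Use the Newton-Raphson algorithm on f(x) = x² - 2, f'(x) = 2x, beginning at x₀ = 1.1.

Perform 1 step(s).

f(x) = x² - 2
f'(x) = 2x
x₀ = 1.1

Newton-Raphson formula: x_{n+1} = x_n - f(x_n)/f'(x_n)

Iteration 1:
  f(1.100000) = -0.790000
  f'(1.100000) = 2.200000
  x_1 = 1.100000 - (-0.790000)/2.200000 = 1.459091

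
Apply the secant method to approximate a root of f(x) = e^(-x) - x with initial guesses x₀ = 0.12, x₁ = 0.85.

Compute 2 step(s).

f(x) = e^(-x) - x
x₀ = 0.12, x₁ = 0.85

Secant formula: x_{n+1} = x_n - f(x_n)(x_n - x_{n-1})/(f(x_n) - f(x_{n-1}))

Iteration 1:
  f(0.120000) = 0.766920
  f(0.850000) = -0.422585
  x_2 = 0.850000 - (-0.422585)×(0.850000 - 0.120000)/(-0.422585 - 0.766920)
       = 0.590659
Iteration 2:
  f(0.850000) = -0.422585
  f(0.590659) = -0.036697
  x_3 = 0.590659 - (-0.036697)×(0.590659 - 0.850000)/(-0.036697 - (-0.422585))
       = 0.565996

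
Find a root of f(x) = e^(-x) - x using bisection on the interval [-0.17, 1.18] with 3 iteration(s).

f(x) = e^(-x) - x
Initial interval: [-0.17, 1.18]

Iteration 1:
  c_1 = (-0.170000 + 1.180000)/2 = 0.505000
  f(c_1) = f(0.505000) = 0.098506
  f(a) × f(c) ≥ 0, new interval: [0.505000, 1.180000]
Iteration 2:
  c_2 = (0.505000 + 1.180000)/2 = 0.842500
  f(c_2) = f(0.842500) = -0.411867
  f(a) × f(c) < 0, new interval: [0.505000, 0.842500]
Iteration 3:
  c_3 = (0.505000 + 0.842500)/2 = 0.673750
  f(c_3) = f(0.673750) = -0.163957
  f(a) × f(c) < 0, new interval: [0.505000, 0.673750]

After 3 iteration(s), the approximation is c_3 = 0.673750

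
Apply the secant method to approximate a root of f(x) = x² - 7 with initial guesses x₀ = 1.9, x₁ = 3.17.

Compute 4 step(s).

f(x) = x² - 7
x₀ = 1.9, x₁ = 3.17

Secant formula: x_{n+1} = x_n - f(x_n)(x_n - x_{n-1})/(f(x_n) - f(x_{n-1}))

Iteration 1:
  f(1.900000) = -3.390000
  f(3.170000) = 3.048900
  x_2 = 3.170000 - 3.048900×(3.170000 - 1.900000)/(3.048900 - (-3.390000))
       = 2.568639
Iteration 2:
  f(3.170000) = 3.048900
  f(2.568639) = -0.402093
  x_3 = 2.568639 - (-0.402093)×(2.568639 - 3.170000)/(-0.402093 - 3.048900)
       = 2.638707
Iteration 3:
  f(2.568639) = -0.402093
  f(2.638707) = -0.037227
  x_4 = 2.638707 - (-0.037227)×(2.638707 - 2.568639)/(-0.037227 - (-0.402093))
       = 2.645856
Iteration 4:
  f(2.638707) = -0.037227
  f(2.645856) = 0.000552
  x_5 = 2.645856 - 0.000552×(2.645856 - 2.638707)/(0.000552 - (-0.037227))
       = 2.645751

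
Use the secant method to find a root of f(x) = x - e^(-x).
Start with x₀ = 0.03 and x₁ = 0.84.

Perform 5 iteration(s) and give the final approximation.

f(x) = x - e^(-x)
x₀ = 0.03, x₁ = 0.84

Secant formula: x_{n+1} = x_n - f(x_n)(x_n - x_{n-1})/(f(x_n) - f(x_{n-1}))

Iteration 1:
  f(0.030000) = -0.940446
  f(0.840000) = 0.408289
  x_2 = 0.840000 - 0.408289×(0.840000 - 0.030000)/(0.408289 - (-0.940446))
       = 0.594797
Iteration 2:
  f(0.840000) = 0.408289
  f(0.594797) = 0.043122
  x_3 = 0.594797 - 0.043122×(0.594797 - 0.840000)/(0.043122 - 0.408289)
       = 0.565841
Iteration 3:
  f(0.594797) = 0.043122
  f(0.565841) = -0.002041
  x_4 = 0.565841 - (-0.002041)×(0.565841 - 0.594797)/(-0.002041 - 0.043122)
       = 0.567150
Iteration 4:
  f(0.565841) = -0.002041
  f(0.567150) = 0.000010
  x_5 = 0.567150 - 0.000010×(0.567150 - 0.565841)/(0.000010 - (-0.002041))
       = 0.567143
Iteration 5:
  f(0.567150) = 0.000010
  f(0.567143) = 0.000000
  x_6 = 0.567143 - 0.000000×(0.567143 - 0.567150)/(0.000000 - 0.000010)
       = 0.567143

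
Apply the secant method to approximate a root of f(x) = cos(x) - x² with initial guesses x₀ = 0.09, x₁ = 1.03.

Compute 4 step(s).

f(x) = cos(x) - x²
x₀ = 0.09, x₁ = 1.03

Secant formula: x_{n+1} = x_n - f(x_n)(x_n - x_{n-1})/(f(x_n) - f(x_{n-1}))

Iteration 1:
  f(0.090000) = 0.987853
  f(1.030000) = -0.546081
  x_2 = 1.030000 - (-0.546081)×(1.030000 - 0.090000)/(-0.546081 - 0.987853)
       = 0.695360
Iteration 2:
  f(1.030000) = -0.546081
  f(0.695360) = 0.284298
  x_3 = 0.695360 - 0.284298×(0.695360 - 1.030000)/(0.284298 - (-0.546081))
       = 0.809931
Iteration 3:
  f(0.695360) = 0.284298
  f(0.809931) = 0.033560
  x_4 = 0.809931 - 0.033560×(0.809931 - 0.695360)/(0.033560 - 0.284298)
       = 0.825266
Iteration 4:
  f(0.809931) = 0.033560
  f(0.825266) = -0.002702
  x_5 = 0.825266 - (-0.002702)×(0.825266 - 0.809931)/(-0.002702 - 0.033560)
       = 0.824123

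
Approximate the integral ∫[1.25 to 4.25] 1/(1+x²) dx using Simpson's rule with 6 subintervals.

f(x) = 1/(1+x²)
a = 1.25, b = 4.25, n = 6
h = (b - a)/n = 0.500000

Simpson's rule: (h/3)[f(x₀) + 4f(x₁) + 2f(x₂) + ... + f(xₙ)]

x_0 = 1.2500, f(x_0) = 0.390244, coefficient = 1
x_1 = 1.7500, f(x_1) = 0.246154, coefficient = 4
x_2 = 2.2500, f(x_2) = 0.164948, coefficient = 2
x_3 = 2.7500, f(x_3) = 0.116788, coefficient = 4
x_4 = 3.2500, f(x_4) = 0.086486, coefficient = 2
x_5 = 3.7500, f(x_5) = 0.066390, coefficient = 4
x_6 = 4.2500, f(x_6) = 0.052459, coefficient = 1

I ≈ (0.500000/3) × 2.662902 = 0.443817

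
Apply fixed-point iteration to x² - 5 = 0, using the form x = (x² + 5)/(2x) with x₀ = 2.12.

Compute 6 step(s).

Equation: x² - 5 = 0
Fixed-point form: x = (x² + 5)/(2x)
x₀ = 2.12

x_1 = g(2.120000) = 2.239245
x_2 = g(2.239245) = 2.236070
x_3 = g(2.236070) = 2.236068
x_4 = g(2.236068) = 2.236068
x_5 = g(2.236068) = 2.236068
x_6 = g(2.236068) = 2.236068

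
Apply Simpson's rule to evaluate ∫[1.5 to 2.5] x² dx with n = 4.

f(x) = x²
a = 1.5, b = 2.5, n = 4
h = (b - a)/n = 0.250000

Simpson's rule: (h/3)[f(x₀) + 4f(x₁) + 2f(x₂) + ... + f(xₙ)]

x_0 = 1.5000, f(x_0) = 2.250000, coefficient = 1
x_1 = 1.7500, f(x_1) = 3.062500, coefficient = 4
x_2 = 2.0000, f(x_2) = 4.000000, coefficient = 2
x_3 = 2.2500, f(x_3) = 5.062500, coefficient = 4
x_4 = 2.5000, f(x_4) = 6.250000, coefficient = 1

I ≈ (0.250000/3) × 49.000000 = 4.083333
Exact value: 4.083333
Error: 0.000000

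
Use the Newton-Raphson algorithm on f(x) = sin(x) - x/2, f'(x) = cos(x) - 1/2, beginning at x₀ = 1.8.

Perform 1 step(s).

f(x) = sin(x) - x/2
f'(x) = cos(x) - 1/2
x₀ = 1.8

Newton-Raphson formula: x_{n+1} = x_n - f(x_n)/f'(x_n)

Iteration 1:
  f(1.800000) = 0.073848
  f'(1.800000) = -0.727202
  x_1 = 1.800000 - 0.073848/(-0.727202) = 1.901550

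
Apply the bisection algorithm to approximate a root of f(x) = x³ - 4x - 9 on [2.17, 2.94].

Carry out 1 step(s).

f(x) = x³ - 4x - 9
Initial interval: [2.17, 2.94]

Iteration 1:
  c_1 = (2.170000 + 2.940000)/2 = 2.555000
  f(c_1) = f(2.555000) = -2.540896
  f(a) × f(c) ≥ 0, new interval: [2.555000, 2.940000]

After 1 iteration(s), the approximation is c_1 = 2.555000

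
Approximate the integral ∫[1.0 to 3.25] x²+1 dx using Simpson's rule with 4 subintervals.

f(x) = x²+1
a = 1.0, b = 3.25, n = 4
h = (b - a)/n = 0.562500

Simpson's rule: (h/3)[f(x₀) + 4f(x₁) + 2f(x₂) + ... + f(xₙ)]

x_0 = 1.0000, f(x_0) = 2.000000, coefficient = 1
x_1 = 1.5625, f(x_1) = 3.441406, coefficient = 4
x_2 = 2.1250, f(x_2) = 5.515625, coefficient = 2
x_3 = 2.6875, f(x_3) = 8.222656, coefficient = 4
x_4 = 3.2500, f(x_4) = 11.562500, coefficient = 1

I ≈ (0.562500/3) × 71.250000 = 13.359375
Exact value: 13.359375
Error: 0.000000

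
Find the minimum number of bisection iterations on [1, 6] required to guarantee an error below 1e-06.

We need (b-a)/2^n ≤ 1e-06
(6 - 1)/2^n ≤ 1e-06
5/2^n ≤ 1e-06
2^n ≥ 5000000
n ≥ log₂(5000000) = 22.25
n ≥ 23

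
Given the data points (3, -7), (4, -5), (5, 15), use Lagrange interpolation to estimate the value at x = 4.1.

Lagrange interpolation formula:
P(x) = Σ yᵢ × Lᵢ(x)
where Lᵢ(x) = Π_{j≠i} (x - xⱼ)/(xᵢ - xⱼ)

L_0(4.1) = (4.1 - 4)/(3 - 4) × (4.1 - 5)/(3 - 5) = -0.045000
L_1(4.1) = (4.1 - 3)/(4 - 3) × (4.1 - 5)/(4 - 5) = 0.990000
L_2(4.1) = (4.1 - 3)/(5 - 3) × (4.1 - 4)/(5 - 4) = 0.055000

P(4.1) = (-7)×L_0(4.1) + (-5)×L_1(4.1) + 15×L_2(4.1)
P(4.1) = -3.810000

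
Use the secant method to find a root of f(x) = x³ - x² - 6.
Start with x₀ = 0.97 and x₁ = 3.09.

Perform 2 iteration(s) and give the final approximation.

f(x) = x³ - x² - 6
x₀ = 0.97, x₁ = 3.09

Secant formula: x_{n+1} = x_n - f(x_n)(x_n - x_{n-1})/(f(x_n) - f(x_{n-1}))

Iteration 1:
  f(0.970000) = -6.028227
  f(3.090000) = 13.955529
  x_2 = 3.090000 - 13.955529×(3.090000 - 0.970000)/(13.955529 - (-6.028227))
       = 1.609511
Iteration 2:
  f(3.090000) = 13.955529
  f(1.609511) = -4.421044
  x_3 = 1.609511 - (-4.421044)×(1.609511 - 3.090000)/(-4.421044 - 13.955529)
       = 1.965688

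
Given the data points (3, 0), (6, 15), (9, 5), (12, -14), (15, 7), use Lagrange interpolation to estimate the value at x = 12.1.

Lagrange interpolation formula:
P(x) = Σ yᵢ × Lᵢ(x)
where Lᵢ(x) = Π_{j≠i} (x - xⱼ)/(xᵢ - xⱼ)

L_0(12.1) = (12.1 - 6)/(3 - 6) × (12.1 - 9)/(3 - 9) × (12.1 - 12)/(3 - 12) × (12.1 - 15)/(3 - 15) = -0.002821
L_1(12.1) = (12.1 - 3)/(6 - 3) × (12.1 - 9)/(6 - 9) × (12.1 - 12)/(6 - 12) × (12.1 - 15)/(6 - 15) = 0.016833
L_2(12.1) = (12.1 - 3)/(9 - 3) × (12.1 - 6)/(9 - 6) × (12.1 - 12)/(9 - 12) × (12.1 - 15)/(9 - 15) = -0.049685
L_3(12.1) = (12.1 - 3)/(12 - 3) × (12.1 - 6)/(12 - 6) × (12.1 - 9)/(12 - 9) × (12.1 - 15)/(12 - 15) = 1.026821
L_4(12.1) = (12.1 - 3)/(15 - 3) × (12.1 - 6)/(15 - 6) × (12.1 - 9)/(15 - 9) × (12.1 - 12)/(15 - 12) = 0.008852

P(12.1) = 0×L_0(12.1) + 15×L_1(12.1) + 5×L_2(12.1) + (-14)×L_3(12.1) + 7×L_4(12.1)
P(12.1) = -14.309455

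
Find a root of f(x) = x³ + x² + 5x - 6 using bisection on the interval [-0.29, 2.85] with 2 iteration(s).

f(x) = x³ + x² + 5x - 6
Initial interval: [-0.29, 2.85]

Iteration 1:
  c_1 = (-0.290000 + 2.850000)/2 = 1.280000
  f(c_1) = f(1.280000) = 4.135552
  f(a) × f(c) < 0, new interval: [-0.290000, 1.280000]
Iteration 2:
  c_2 = (-0.290000 + 1.280000)/2 = 0.495000
  f(c_2) = f(0.495000) = -3.158688
  f(a) × f(c) ≥ 0, new interval: [0.495000, 1.280000]

After 2 iteration(s), the approximation is c_2 = 0.495000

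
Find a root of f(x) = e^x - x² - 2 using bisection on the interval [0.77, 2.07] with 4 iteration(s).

f(x) = e^x - x² - 2
Initial interval: [0.77, 2.07]

Iteration 1:
  c_1 = (0.770000 + 2.070000)/2 = 1.420000
  f(c_1) = f(1.420000) = 0.120720
  f(a) × f(c) < 0, new interval: [0.770000, 1.420000]
Iteration 2:
  c_2 = (0.770000 + 1.420000)/2 = 1.095000
  f(c_2) = f(1.095000) = -0.209842
  f(a) × f(c) ≥ 0, new interval: [1.095000, 1.420000]
Iteration 3:
  c_3 = (1.095000 + 1.420000)/2 = 1.257500
  f(c_3) = f(1.257500) = -0.064687
  f(a) × f(c) ≥ 0, new interval: [1.257500, 1.420000]
Iteration 4:
  c_4 = (1.257500 + 1.420000)/2 = 1.338750
  f(c_4) = f(1.338750) = 0.022021
  f(a) × f(c) < 0, new interval: [1.257500, 1.338750]

After 4 iteration(s), the approximation is c_4 = 1.338750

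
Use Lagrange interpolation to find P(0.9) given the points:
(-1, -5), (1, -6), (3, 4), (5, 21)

Lagrange interpolation formula:
P(x) = Σ yᵢ × Lᵢ(x)
where Lᵢ(x) = Π_{j≠i} (x - xⱼ)/(xᵢ - xⱼ)

L_0(0.9) = (0.9 - 1)/(-1 - 1) × (0.9 - 3)/(-1 - 3) × (0.9 - 5)/(-1 - 5) = 0.017937
L_1(0.9) = (0.9 - (-1))/(1 - (-1)) × (0.9 - 3)/(1 - 3) × (0.9 - 5)/(1 - 5) = 1.022437
L_2(0.9) = (0.9 - (-1))/(3 - (-1)) × (0.9 - 1)/(3 - 1) × (0.9 - 5)/(3 - 5) = -0.048687
L_3(0.9) = (0.9 - (-1))/(5 - (-1)) × (0.9 - 1)/(5 - 1) × (0.9 - 3)/(5 - 3) = 0.008312

P(0.9) = (-5)×L_0(0.9) + (-6)×L_1(0.9) + 4×L_2(0.9) + 21×L_3(0.9)
P(0.9) = -6.244500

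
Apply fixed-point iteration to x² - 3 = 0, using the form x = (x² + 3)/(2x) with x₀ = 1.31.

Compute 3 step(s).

Equation: x² - 3 = 0
Fixed-point form: x = (x² + 3)/(2x)
x₀ = 1.31

x_1 = g(1.310000) = 1.800038
x_2 = g(1.800038) = 1.733335
x_3 = g(1.733335) = 1.732051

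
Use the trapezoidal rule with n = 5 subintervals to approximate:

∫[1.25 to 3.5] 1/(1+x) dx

f(x) = 1/(1+x)
a = 1.25, b = 3.5, n = 5
h = (b - a)/n = 0.450000

Trapezoidal rule: (h/2)[f(x₀) + 2f(x₁) + 2f(x₂) + ... + f(xₙ)]

x_0 = 1.2500, f(x_0) = 0.444444, coefficient = 1
x_1 = 1.7000, f(x_1) = 0.370370, coefficient = 2
x_2 = 2.1500, f(x_2) = 0.317460, coefficient = 2
x_3 = 2.6000, f(x_3) = 0.277778, coefficient = 2
x_4 = 3.0500, f(x_4) = 0.246914, coefficient = 2
x_5 = 3.5000, f(x_5) = 0.222222, coefficient = 1

I ≈ (0.450000/2) × 3.091711 = 0.695635
Exact value: 0.693147
Error: 0.002488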